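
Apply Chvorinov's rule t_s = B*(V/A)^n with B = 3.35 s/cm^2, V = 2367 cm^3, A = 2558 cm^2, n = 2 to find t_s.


Formula: t_s = B * (V/A)^n  (Chvorinov's rule, n=2)
Modulus M = V/A = 2367/2558 = 0.925332 cm
M^2 = 0.925332^2 = 0.856239 cm^2
t_s = 3.35 * 0.856239 = 2.8684 s

2.8684 s


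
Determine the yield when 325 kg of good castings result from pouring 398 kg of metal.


Formula: Casting Yield = (W_good / W_total) * 100
Yield = (325 kg / 398 kg) * 100 = 81.6583%

Answer: 81.6583%


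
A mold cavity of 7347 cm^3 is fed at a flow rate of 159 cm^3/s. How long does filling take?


Formula: t_fill = V_mold / Q_flow
t = 7347 cm^3 / 159 cm^3/s = 46.2075 s

Answer: 46.2075 s


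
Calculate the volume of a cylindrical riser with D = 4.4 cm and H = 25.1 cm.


Formula: V = pi * (D/2)^2 * H  (cylinder volume)
Radius = D/2 = 4.4/2 = 2.2 cm
V = pi * 2.2^2 * 25.1 = 381.6532 cm^3


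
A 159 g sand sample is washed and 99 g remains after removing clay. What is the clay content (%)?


Formula: Clay% = (W_total - W_washed) / W_total * 100
Clay mass = 159 - 99 = 60 g
Clay% = 60 / 159 * 100 = 37.7358%

37.7358%


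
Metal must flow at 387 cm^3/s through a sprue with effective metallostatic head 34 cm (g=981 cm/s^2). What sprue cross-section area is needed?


Formula: v = sqrt(2*g*h), A = Q/v
Velocity: v = sqrt(2 * 981 * 34) = sqrt(66708) = 258.2789 cm/s
Sprue area: A = Q / v = 387 / 258.2789 = 1.4984 cm^2

Final answer: 1.4984 cm^2


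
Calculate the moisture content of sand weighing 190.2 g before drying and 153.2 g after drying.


Formula: MC = (W_wet - W_dry) / W_wet * 100
Water mass = 190.2 - 153.2 = 37.0 g
MC = 37.0 / 190.2 * 100 = 19.4532%

Answer: 19.4532%


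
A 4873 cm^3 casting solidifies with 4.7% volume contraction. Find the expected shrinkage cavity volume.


Formula: V_shrink = V_casting * shrinkage_pct / 100
V_shrink = 4873 cm^3 * 4.7 / 100 = 229.0310 cm^3

Answer: 229.0310 cm^3


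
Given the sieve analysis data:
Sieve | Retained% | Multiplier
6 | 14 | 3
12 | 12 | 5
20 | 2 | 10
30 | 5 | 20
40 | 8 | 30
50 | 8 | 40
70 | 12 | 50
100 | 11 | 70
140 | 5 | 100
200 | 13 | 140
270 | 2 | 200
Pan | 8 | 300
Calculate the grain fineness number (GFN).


Formula: GFN = sum(pct * multiplier) / sum(pct)
sum(pct * multiplier) = 7272
sum(pct) = 100
GFN = 7272 / 100 = 72.72

Final answer: 72.72


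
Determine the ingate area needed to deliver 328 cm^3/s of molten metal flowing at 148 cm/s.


Formula: A_ingate = Q / v  (continuity equation)
A = 328 cm^3/s / 148 cm/s = 2.2162 cm^2

2.2162 cm^2


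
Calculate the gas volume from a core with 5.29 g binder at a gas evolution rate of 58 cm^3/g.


Formula: V_gas = W_binder * gas_evolution_rate
V = 5.29 g * 58 cm^3/g = 306.8200 cm^3


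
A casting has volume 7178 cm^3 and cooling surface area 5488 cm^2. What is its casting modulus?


Formula: Casting Modulus M = V / A
M = 7178 cm^3 / 5488 cm^2 = 1.3079 cm

Final answer: 1.3079 cm


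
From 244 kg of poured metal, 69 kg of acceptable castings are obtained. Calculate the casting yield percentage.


Formula: Casting Yield = (W_good / W_total) * 100
Yield = (69 kg / 244 kg) * 100 = 28.2787%

Final answer: 28.2787%


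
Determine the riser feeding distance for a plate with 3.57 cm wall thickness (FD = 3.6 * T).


Formula: FD = 3.6 * T  (riser feeding-distance rule)
FD = 3.6 * 3.57 cm = 12.8520 cm

12.8520 cm


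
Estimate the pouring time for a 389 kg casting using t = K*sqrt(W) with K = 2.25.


Formula: t = K * sqrt(W)
sqrt(W) = sqrt(389) = 19.72308
t = 2.25 * 19.72308 = 44.3769 s


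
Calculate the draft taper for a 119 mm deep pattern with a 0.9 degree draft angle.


Formula: taper = depth * tan(draft_angle)
tan(0.9 deg) = 0.0157093
taper = 119 mm * 0.0157093 = 1.8694 mm


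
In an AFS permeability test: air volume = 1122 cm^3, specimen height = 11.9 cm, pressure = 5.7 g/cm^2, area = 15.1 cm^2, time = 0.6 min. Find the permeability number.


Formula: Permeability Number P = (V * H) / (p * A * t)
Numerator: V * H = 1122 * 11.9 = 13351.8
Denominator: p * A * t = 5.7 * 15.1 * 0.6 = 51.642
P = 13351.8 / 51.642 = 258.5454


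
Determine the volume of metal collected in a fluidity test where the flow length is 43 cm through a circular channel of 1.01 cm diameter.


Formula: V = pi * (d/2)^2 * L  (cylinder volume)
Radius = 1.01/2 = 0.505 cm
V = pi * 0.505^2 * 43 = 34.4509 cm^3


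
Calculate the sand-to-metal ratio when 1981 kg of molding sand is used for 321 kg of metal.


Formula: Sand-to-Metal Ratio = W_sand / W_metal
Ratio = 1981 kg / 321 kg = 6.1713

Final answer: 6.1713


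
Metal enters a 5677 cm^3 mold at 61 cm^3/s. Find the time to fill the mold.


Formula: t_fill = V_mold / Q_flow
t = 5677 cm^3 / 61 cm^3/s = 93.0656 s

93.0656 s


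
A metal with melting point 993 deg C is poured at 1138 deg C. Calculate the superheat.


Formula: Superheat = T_pour - T_melt
Superheat = 1138 - 993 = 145 deg C


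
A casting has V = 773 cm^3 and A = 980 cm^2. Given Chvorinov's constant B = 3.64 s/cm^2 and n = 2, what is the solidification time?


Formula: t_s = B * (V/A)^n  (Chvorinov's rule, n=2)
Modulus M = V/A = 773/980 = 0.788776 cm
M^2 = 0.788776^2 = 0.622168 cm^2
t_s = 3.64 * 0.622168 = 2.2647 s

2.2647 s


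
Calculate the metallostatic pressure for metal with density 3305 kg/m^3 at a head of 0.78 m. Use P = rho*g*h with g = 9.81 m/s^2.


Formula: P = rho * g * h
rho * g = 3305 * 9.81 = 32422.05 N/m^3
P = 32422.05 * 0.78 = 25289.1990 Pa

Answer: 25289.1990 Pa


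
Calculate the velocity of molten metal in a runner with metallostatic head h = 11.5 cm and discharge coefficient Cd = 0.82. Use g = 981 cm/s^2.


Formula: v = Cd * sqrt(2 * g * h)  (Torricelli with discharge coefficient)
2*g*h = 2 * 981 * 11.5 = 22563.0 cm^2/s^2
sqrt(22563.0) = 150.20985 cm/s
v = 0.82 * 150.20985 = 123.1721 cm/s

123.1721 cm/s


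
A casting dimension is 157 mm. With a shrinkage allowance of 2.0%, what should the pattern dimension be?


Formula: L_pattern = L_casting * (1 + shrinkage_rate/100)
Shrinkage factor = 1 + 2.0/100 = 1.02
L_pattern = 157 mm * 1.02 = 160.1400 mm

Answer: 160.1400 mm


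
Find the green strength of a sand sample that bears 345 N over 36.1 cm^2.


Formula: Compressive Strength = Force / Area
Strength = 345 N / 36.1 cm^2 = 9.5568 N/cm^2

Final answer: 9.5568 N/cm^2


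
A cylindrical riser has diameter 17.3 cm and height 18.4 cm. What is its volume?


Formula: V = pi * (D/2)^2 * H  (cylinder volume)
Radius = D/2 = 17.3/2 = 8.65 cm
V = pi * 8.65^2 * 18.4 = 4325.1374 cm^3

Final answer: 4325.1374 cm^3


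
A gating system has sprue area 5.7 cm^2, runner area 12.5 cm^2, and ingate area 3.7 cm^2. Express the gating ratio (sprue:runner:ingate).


Sprue:Runner:Ingate = 1 : 12.5/5.7 : 3.7/5.7 = 1:2.19:0.65

Final answer: 1:2.19:0.65


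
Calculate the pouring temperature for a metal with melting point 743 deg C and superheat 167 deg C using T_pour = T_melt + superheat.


Formula: T_pour = T_melt + Superheat
T_pour = 743 + 167 = 910 deg C

Final answer: 910 deg C


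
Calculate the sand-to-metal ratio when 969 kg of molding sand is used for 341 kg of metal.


Formula: Sand-to-Metal Ratio = W_sand / W_metal
Ratio = 969 kg / 341 kg = 2.8416

Answer: 2.8416


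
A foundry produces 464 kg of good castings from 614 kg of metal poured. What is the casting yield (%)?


Formula: Casting Yield = (W_good / W_total) * 100
Yield = (464 kg / 614 kg) * 100 = 75.5700%


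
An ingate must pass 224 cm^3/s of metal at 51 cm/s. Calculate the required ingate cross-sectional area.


Formula: A_ingate = Q / v  (continuity equation)
A = 224 cm^3/s / 51 cm/s = 4.3922 cm^2


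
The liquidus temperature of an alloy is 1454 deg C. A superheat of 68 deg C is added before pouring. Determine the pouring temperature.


Formula: T_pour = T_melt + Superheat
T_pour = 1454 + 68 = 1522 deg C

Answer: 1522 deg C


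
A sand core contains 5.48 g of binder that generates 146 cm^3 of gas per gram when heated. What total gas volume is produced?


Formula: V_gas = W_binder * gas_evolution_rate
V = 5.48 g * 146 cm^3/g = 800.0800 cm^3

Final answer: 800.0800 cm^3


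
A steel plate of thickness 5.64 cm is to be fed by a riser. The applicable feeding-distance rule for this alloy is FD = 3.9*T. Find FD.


Formula: FD = 3.9 * T  (riser feeding-distance rule)
FD = 3.9 * 5.64 cm = 21.9960 cm

21.9960 cm


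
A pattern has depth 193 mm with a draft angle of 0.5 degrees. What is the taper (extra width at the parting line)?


Formula: taper = depth * tan(draft_angle)
tan(0.5 deg) = 0.0087269
taper = 193 mm * 0.0087269 = 1.6843 mm

Answer: 1.6843 mm


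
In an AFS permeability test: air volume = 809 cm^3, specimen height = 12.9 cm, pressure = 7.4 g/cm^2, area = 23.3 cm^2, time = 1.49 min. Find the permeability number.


Formula: Permeability Number P = (V * H) / (p * A * t)
Numerator: V * H = 809 * 12.9 = 10436.1
Denominator: p * A * t = 7.4 * 23.3 * 1.49 = 256.9058
P = 10436.1 / 256.9058 = 40.6223

Answer: 40.6223


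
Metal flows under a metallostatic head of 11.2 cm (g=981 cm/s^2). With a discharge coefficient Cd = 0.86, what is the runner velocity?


Formula: v = Cd * sqrt(2 * g * h)  (Torricelli with discharge coefficient)
2*g*h = 2 * 981 * 11.2 = 21974.4 cm^2/s^2
sqrt(21974.4) = 148.23765 cm/s
v = 0.86 * 148.23765 = 127.4844 cm/s

Final answer: 127.4844 cm/s


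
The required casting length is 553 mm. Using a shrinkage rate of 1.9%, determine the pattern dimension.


Formula: L_pattern = L_casting * (1 + shrinkage_rate/100)
Shrinkage factor = 1 + 1.9/100 = 1.019
L_pattern = 553 mm * 1.019 = 563.5070 mm

563.5070 mm


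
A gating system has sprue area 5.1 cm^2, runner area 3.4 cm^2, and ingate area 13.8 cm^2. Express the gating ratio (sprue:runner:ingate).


Sprue:Runner:Ingate = 1 : 3.4/5.1 : 13.8/5.1 = 1:0.67:2.71

Answer: 1:0.67:2.71


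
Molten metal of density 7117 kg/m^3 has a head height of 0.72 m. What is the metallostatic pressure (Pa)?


Formula: P = rho * g * h
rho * g = 7117 * 9.81 = 69817.77 N/m^3
P = 69817.77 * 0.72 = 50268.7944 Pa

Answer: 50268.7944 Pa


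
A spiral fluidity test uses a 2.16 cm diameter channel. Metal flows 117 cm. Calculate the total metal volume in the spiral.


Formula: V = pi * (d/2)^2 * L  (cylinder volume)
Radius = 2.16/2 = 1.08 cm
V = pi * 1.08^2 * 117 = 428.7294 cm^3

Final answer: 428.7294 cm^3


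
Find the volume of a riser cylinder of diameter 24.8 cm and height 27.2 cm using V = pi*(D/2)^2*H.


Formula: V = pi * (D/2)^2 * H  (cylinder volume)
Radius = D/2 = 24.8/2 = 12.4 cm
V = pi * 12.4^2 * 27.2 = 13138.9950 cm^3


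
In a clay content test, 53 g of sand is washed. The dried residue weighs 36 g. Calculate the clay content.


Formula: Clay% = (W_total - W_washed) / W_total * 100
Clay mass = 53 - 36 = 17 g
Clay% = 17 / 53 * 100 = 32.0755%

Answer: 32.0755%


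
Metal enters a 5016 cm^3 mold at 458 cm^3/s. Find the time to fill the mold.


Formula: t_fill = V_mold / Q_flow
t = 5016 cm^3 / 458 cm^3/s = 10.9520 s

Answer: 10.9520 s


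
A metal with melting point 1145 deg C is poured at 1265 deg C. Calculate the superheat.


Formula: Superheat = T_pour - T_melt
Superheat = 1265 - 1145 = 120 deg C

Final answer: 120 deg C


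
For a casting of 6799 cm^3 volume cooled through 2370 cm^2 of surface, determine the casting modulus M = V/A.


Formula: Casting Modulus M = V / A
M = 6799 cm^3 / 2370 cm^2 = 2.8688 cm


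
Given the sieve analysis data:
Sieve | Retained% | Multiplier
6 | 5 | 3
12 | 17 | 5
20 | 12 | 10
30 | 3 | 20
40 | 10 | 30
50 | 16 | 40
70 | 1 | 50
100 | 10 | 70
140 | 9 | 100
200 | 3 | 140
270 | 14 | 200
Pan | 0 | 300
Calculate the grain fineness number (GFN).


Formula: GFN = sum(pct * multiplier) / sum(pct)
sum(pct * multiplier) = 6090
sum(pct) = 100
GFN = 6090 / 100 = 60.90


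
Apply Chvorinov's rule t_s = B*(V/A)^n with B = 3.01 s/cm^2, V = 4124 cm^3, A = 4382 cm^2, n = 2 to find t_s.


Formula: t_s = B * (V/A)^n  (Chvorinov's rule, n=2)
Modulus M = V/A = 4124/4382 = 0.941123 cm
M^2 = 0.941123^2 = 0.885713 cm^2
t_s = 3.01 * 0.885713 = 2.6660 s

Final answer: 2.6660 s


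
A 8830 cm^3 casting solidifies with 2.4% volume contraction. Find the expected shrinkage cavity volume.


Formula: V_shrink = V_casting * shrinkage_pct / 100
V_shrink = 8830 cm^3 * 2.4 / 100 = 211.9200 cm^3


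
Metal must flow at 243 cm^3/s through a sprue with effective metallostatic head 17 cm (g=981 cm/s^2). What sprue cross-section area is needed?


Formula: v = sqrt(2*g*h), A = Q/v
Velocity: v = sqrt(2 * 981 * 17) = sqrt(33354) = 182.6308 cm/s
Sprue area: A = Q / v = 243 / 182.6308 = 1.3306 cm^2

1.3306 cm^2


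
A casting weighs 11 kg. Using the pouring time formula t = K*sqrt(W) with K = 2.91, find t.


Formula: t = K * sqrt(W)
sqrt(W) = sqrt(11) = 3.31662
t = 2.91 * 3.31662 = 9.6514 s


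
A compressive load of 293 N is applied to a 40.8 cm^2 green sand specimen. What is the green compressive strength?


Formula: Compressive Strength = Force / Area
Strength = 293 N / 40.8 cm^2 = 7.1814 N/cm^2

7.1814 N/cm^2


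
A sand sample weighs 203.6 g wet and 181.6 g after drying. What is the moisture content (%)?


Formula: MC = (W_wet - W_dry) / W_wet * 100
Water mass = 203.6 - 181.6 = 22.0 g
MC = 22.0 / 203.6 * 100 = 10.8055%

Answer: 10.8055%


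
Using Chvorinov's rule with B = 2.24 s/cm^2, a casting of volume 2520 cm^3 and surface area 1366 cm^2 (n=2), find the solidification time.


Formula: t_s = B * (V/A)^n  (Chvorinov's rule, n=2)
Modulus M = V/A = 2520/1366 = 1.844802 cm
M^2 = 1.844802^2 = 3.403294 cm^2
t_s = 2.24 * 3.403294 = 7.6234 s

7.6234 s


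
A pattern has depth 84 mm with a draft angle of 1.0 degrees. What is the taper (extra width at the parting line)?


Formula: taper = depth * tan(draft_angle)
tan(1.0 deg) = 0.0174551
taper = 84 mm * 0.0174551 = 1.4662 mm

Answer: 1.4662 mm


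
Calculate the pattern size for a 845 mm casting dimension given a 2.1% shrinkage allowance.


Formula: L_pattern = L_casting * (1 + shrinkage_rate/100)
Shrinkage factor = 1 + 2.1/100 = 1.021
L_pattern = 845 mm * 1.021 = 862.7450 mm

Answer: 862.7450 mm


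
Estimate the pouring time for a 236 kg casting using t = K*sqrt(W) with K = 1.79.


Formula: t = K * sqrt(W)
sqrt(W) = sqrt(236) = 15.36229
t = 1.79 * 15.36229 = 27.4985 s

Final answer: 27.4985 s


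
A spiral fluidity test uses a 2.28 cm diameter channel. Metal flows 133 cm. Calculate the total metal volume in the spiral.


Formula: V = pi * (d/2)^2 * L  (cylinder volume)
Radius = 2.28/2 = 1.14 cm
V = pi * 1.14^2 * 133 = 543.0142 cm^3

Final answer: 543.0142 cm^3


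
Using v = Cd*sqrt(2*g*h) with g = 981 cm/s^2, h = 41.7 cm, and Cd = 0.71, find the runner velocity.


Formula: v = Cd * sqrt(2 * g * h)  (Torricelli with discharge coefficient)
2*g*h = 2 * 981 * 41.7 = 81815.4 cm^2/s^2
sqrt(81815.4) = 286.03391 cm/s
v = 0.71 * 286.03391 = 203.0841 cm/s

Final answer: 203.0841 cm/s


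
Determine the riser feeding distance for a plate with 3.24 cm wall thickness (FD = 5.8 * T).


Formula: FD = 5.8 * T  (riser feeding-distance rule)
FD = 5.8 * 3.24 cm = 18.7920 cm


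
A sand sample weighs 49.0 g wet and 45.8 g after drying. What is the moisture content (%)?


Formula: MC = (W_wet - W_dry) / W_wet * 100
Water mass = 49.0 - 45.8 = 3.2 g
MC = 3.2 / 49.0 * 100 = 6.5306%

Final answer: 6.5306%


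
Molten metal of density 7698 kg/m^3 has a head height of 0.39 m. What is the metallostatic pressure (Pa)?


Formula: P = rho * g * h
rho * g = 7698 * 9.81 = 75517.38 N/m^3
P = 75517.38 * 0.39 = 29451.7782 Pa


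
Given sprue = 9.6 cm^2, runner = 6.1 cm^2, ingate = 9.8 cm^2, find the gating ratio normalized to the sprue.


Sprue:Runner:Ingate = 1 : 6.1/9.6 : 9.8/9.6 = 1:0.64:1.02


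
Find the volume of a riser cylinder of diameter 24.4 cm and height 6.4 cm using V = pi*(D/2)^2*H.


Formula: V = pi * (D/2)^2 * H  (cylinder volume)
Radius = D/2 = 24.4/2 = 12.2 cm
V = pi * 12.2^2 * 6.4 = 2992.6058 cm^3

Final answer: 2992.6058 cm^3


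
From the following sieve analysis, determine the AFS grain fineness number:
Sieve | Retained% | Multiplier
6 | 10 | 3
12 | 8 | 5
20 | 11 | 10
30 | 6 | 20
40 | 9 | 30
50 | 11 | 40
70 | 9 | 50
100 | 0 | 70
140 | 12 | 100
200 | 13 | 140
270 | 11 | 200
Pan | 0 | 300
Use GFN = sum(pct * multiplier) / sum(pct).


Formula: GFN = sum(pct * multiplier) / sum(pct)
sum(pct * multiplier) = 6680
sum(pct) = 100
GFN = 6680 / 100 = 66.80


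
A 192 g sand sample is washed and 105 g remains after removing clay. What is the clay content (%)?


Formula: Clay% = (W_total - W_washed) / W_total * 100
Clay mass = 192 - 105 = 87 g
Clay% = 87 / 192 * 100 = 45.3125%

45.3125%


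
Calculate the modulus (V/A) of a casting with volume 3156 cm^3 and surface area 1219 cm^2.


Formula: Casting Modulus M = V / A
M = 3156 cm^3 / 1219 cm^2 = 2.5890 cm

Final answer: 2.5890 cm


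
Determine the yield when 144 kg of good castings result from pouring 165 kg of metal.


Formula: Casting Yield = (W_good / W_total) * 100
Yield = (144 kg / 165 kg) * 100 = 87.2727%


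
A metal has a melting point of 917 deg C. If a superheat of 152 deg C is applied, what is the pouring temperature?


Formula: T_pour = T_melt + Superheat
T_pour = 917 + 152 = 1069 deg C

Answer: 1069 deg C


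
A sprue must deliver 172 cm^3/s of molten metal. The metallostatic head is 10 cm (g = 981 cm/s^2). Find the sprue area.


Formula: v = sqrt(2*g*h), A = Q/v
Velocity: v = sqrt(2 * 981 * 10) = sqrt(19620) = 140.0714 cm/s
Sprue area: A = Q / v = 172 / 140.0714 = 1.2279 cm^2

Final answer: 1.2279 cm^2


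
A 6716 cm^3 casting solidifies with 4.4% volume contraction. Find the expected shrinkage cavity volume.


Formula: V_shrink = V_casting * shrinkage_pct / 100
V_shrink = 6716 cm^3 * 4.4 / 100 = 295.5040 cm^3


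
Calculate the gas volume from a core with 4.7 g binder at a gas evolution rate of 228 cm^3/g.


Formula: V_gas = W_binder * gas_evolution_rate
V = 4.7 g * 228 cm^3/g = 1071.6000 cm^3

1071.6000 cm^3


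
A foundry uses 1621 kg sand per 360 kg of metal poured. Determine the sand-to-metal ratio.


Formula: Sand-to-Metal Ratio = W_sand / W_metal
Ratio = 1621 kg / 360 kg = 4.5028


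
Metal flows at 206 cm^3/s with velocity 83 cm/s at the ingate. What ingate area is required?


Formula: A_ingate = Q / v  (continuity equation)
A = 206 cm^3/s / 83 cm/s = 2.4819 cm^2

Answer: 2.4819 cm^2


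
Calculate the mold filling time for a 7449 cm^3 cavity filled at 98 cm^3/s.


Formula: t_fill = V_mold / Q_flow
t = 7449 cm^3 / 98 cm^3/s = 76.0102 s

76.0102 s


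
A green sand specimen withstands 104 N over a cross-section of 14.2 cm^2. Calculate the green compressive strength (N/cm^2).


Formula: Compressive Strength = Force / Area
Strength = 104 N / 14.2 cm^2 = 7.3239 N/cm^2


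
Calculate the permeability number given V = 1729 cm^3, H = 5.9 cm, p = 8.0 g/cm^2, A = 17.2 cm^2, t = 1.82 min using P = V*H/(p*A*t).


Formula: Permeability Number P = (V * H) / (p * A * t)
Numerator: V * H = 1729 * 5.9 = 10201.1
Denominator: p * A * t = 8.0 * 17.2 * 1.82 = 250.432
P = 10201.1 / 250.432 = 40.7340

40.7340


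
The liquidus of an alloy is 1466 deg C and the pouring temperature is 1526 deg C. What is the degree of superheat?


Formula: Superheat = T_pour - T_melt
Superheat = 1526 - 1466 = 60 deg C

60 deg C


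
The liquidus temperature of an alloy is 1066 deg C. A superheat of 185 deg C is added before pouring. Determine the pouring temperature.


Formula: T_pour = T_melt + Superheat
T_pour = 1066 + 185 = 1251 deg C

Answer: 1251 deg C


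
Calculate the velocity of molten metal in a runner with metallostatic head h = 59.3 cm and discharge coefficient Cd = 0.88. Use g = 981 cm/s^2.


Formula: v = Cd * sqrt(2 * g * h)  (Torricelli with discharge coefficient)
2*g*h = 2 * 981 * 59.3 = 116346.6 cm^2/s^2
sqrt(116346.6) = 341.09617 cm/s
v = 0.88 * 341.09617 = 300.1646 cm/s

Answer: 300.1646 cm/s


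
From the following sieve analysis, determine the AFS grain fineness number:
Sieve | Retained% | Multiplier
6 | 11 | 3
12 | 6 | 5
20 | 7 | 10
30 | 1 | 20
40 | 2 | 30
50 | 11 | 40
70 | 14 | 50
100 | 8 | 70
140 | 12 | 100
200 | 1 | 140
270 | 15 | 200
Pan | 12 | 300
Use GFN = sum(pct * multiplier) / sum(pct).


Formula: GFN = sum(pct * multiplier) / sum(pct)
sum(pct * multiplier) = 9853
sum(pct) = 100
GFN = 9853 / 100 = 98.53


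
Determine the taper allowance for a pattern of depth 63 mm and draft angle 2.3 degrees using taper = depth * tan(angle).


Formula: taper = depth * tan(draft_angle)
tan(2.3 deg) = 0.0401641
taper = 63 mm * 0.0401641 = 2.5303 mm

Answer: 2.5303 mm


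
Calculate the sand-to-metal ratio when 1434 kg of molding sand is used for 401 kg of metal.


Formula: Sand-to-Metal Ratio = W_sand / W_metal
Ratio = 1434 kg / 401 kg = 3.5761


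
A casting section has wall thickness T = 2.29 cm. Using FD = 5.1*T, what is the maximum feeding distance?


Formula: FD = 5.1 * T  (riser feeding-distance rule)
FD = 5.1 * 2.29 cm = 11.6790 cm


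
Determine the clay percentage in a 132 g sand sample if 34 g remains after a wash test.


Formula: Clay% = (W_total - W_washed) / W_total * 100
Clay mass = 132 - 34 = 98 g
Clay% = 98 / 132 * 100 = 74.2424%

Answer: 74.2424%


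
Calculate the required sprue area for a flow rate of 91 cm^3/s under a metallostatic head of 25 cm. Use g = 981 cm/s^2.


Formula: v = sqrt(2*g*h), A = Q/v
Velocity: v = sqrt(2 * 981 * 25) = sqrt(49050) = 221.4723 cm/s
Sprue area: A = Q / v = 91 / 221.4723 = 0.4109 cm^2


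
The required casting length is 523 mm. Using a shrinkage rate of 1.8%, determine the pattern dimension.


Formula: L_pattern = L_casting * (1 + shrinkage_rate/100)
Shrinkage factor = 1 + 1.8/100 = 1.018
L_pattern = 523 mm * 1.018 = 532.4140 mm

Answer: 532.4140 mm


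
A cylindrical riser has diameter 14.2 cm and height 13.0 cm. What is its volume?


Formula: V = pi * (D/2)^2 * H  (cylinder volume)
Radius = D/2 = 14.2/2 = 7.1 cm
V = pi * 7.1^2 * 13.0 = 2058.7799 cm^3

Answer: 2058.7799 cm^3


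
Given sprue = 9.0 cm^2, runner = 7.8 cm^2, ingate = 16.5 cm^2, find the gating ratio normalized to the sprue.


Sprue:Runner:Ingate = 1 : 7.8/9.0 : 16.5/9.0 = 1:0.87:1.83

Final answer: 1:0.87:1.83


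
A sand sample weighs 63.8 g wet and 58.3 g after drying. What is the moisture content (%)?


Formula: MC = (W_wet - W_dry) / W_wet * 100
Water mass = 63.8 - 58.3 = 5.5 g
MC = 5.5 / 63.8 * 100 = 8.6207%


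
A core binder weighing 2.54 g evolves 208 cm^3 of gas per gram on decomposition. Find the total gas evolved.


Formula: V_gas = W_binder * gas_evolution_rate
V = 2.54 g * 208 cm^3/g = 528.3200 cm^3

Answer: 528.3200 cm^3


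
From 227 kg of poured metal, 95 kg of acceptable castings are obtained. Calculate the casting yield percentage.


Formula: Casting Yield = (W_good / W_total) * 100
Yield = (95 kg / 227 kg) * 100 = 41.8502%

Final answer: 41.8502%


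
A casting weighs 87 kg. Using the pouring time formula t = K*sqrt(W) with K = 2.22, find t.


Formula: t = K * sqrt(W)
sqrt(W) = sqrt(87) = 9.32738
t = 2.22 * 9.32738 = 20.7068 s

20.7068 s


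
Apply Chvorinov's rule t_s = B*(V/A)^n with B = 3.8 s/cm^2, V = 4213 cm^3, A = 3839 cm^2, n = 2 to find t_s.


Formula: t_s = B * (V/A)^n  (Chvorinov's rule, n=2)
Modulus M = V/A = 4213/3839 = 1.097421 cm
M^2 = 1.097421^2 = 1.204333 cm^2
t_s = 3.8 * 1.204333 = 4.5765 s

4.5765 s


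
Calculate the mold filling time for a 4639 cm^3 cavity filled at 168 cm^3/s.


Formula: t_fill = V_mold / Q_flow
t = 4639 cm^3 / 168 cm^3/s = 27.6131 s

27.6131 s


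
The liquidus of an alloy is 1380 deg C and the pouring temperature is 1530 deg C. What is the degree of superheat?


Formula: Superheat = T_pour - T_melt
Superheat = 1530 - 1380 = 150 deg C

150 deg C


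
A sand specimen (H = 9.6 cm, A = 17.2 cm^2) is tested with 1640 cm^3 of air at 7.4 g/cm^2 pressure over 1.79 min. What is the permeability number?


Formula: Permeability Number P = (V * H) / (p * A * t)
Numerator: V * H = 1640 * 9.6 = 15744.0
Denominator: p * A * t = 7.4 * 17.2 * 1.79 = 227.8312
P = 15744.0 / 227.8312 = 69.1038

Final answer: 69.1038


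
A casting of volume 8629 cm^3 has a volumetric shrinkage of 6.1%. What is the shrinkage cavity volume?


Formula: V_shrink = V_casting * shrinkage_pct / 100
V_shrink = 8629 cm^3 * 6.1 / 100 = 526.3690 cm^3

Answer: 526.3690 cm^3


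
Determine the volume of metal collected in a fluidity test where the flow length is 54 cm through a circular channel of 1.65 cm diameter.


Formula: V = pi * (d/2)^2 * L  (cylinder volume)
Radius = 1.65/2 = 0.825 cm
V = pi * 0.825^2 * 54 = 115.4653 cm^3


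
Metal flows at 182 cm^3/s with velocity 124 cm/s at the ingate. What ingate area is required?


Formula: A_ingate = Q / v  (continuity equation)
A = 182 cm^3/s / 124 cm/s = 1.4677 cm^2

Answer: 1.4677 cm^2


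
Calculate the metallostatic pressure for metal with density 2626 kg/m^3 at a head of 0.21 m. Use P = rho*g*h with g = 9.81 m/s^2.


Formula: P = rho * g * h
rho * g = 2626 * 9.81 = 25761.06 N/m^3
P = 25761.06 * 0.21 = 5409.8226 Pa

Final answer: 5409.8226 Pa


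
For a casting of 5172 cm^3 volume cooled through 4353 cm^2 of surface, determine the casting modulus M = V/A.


Formula: Casting Modulus M = V / A
M = 5172 cm^3 / 4353 cm^2 = 1.1881 cm

Final answer: 1.1881 cm


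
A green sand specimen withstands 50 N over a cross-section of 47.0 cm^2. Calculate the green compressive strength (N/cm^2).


Formula: Compressive Strength = Force / Area
Strength = 50 N / 47.0 cm^2 = 1.0638 N/cm^2

Final answer: 1.0638 N/cm^2


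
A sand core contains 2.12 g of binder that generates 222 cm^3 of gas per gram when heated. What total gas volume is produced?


Formula: V_gas = W_binder * gas_evolution_rate
V = 2.12 g * 222 cm^3/g = 470.6400 cm^3

Answer: 470.6400 cm^3


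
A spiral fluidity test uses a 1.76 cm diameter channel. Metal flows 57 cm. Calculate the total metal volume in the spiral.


Formula: V = pi * (d/2)^2 * L  (cylinder volume)
Radius = 1.76/2 = 0.88 cm
V = pi * 0.88^2 * 57 = 138.6724 cm^3

Answer: 138.6724 cm^3


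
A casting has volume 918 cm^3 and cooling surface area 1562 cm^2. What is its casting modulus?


Formula: Casting Modulus M = V / A
M = 918 cm^3 / 1562 cm^2 = 0.5877 cm

Final answer: 0.5877 cm


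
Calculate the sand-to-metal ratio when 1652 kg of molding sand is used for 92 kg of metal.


Formula: Sand-to-Metal Ratio = W_sand / W_metal
Ratio = 1652 kg / 92 kg = 17.9565

Final answer: 17.9565


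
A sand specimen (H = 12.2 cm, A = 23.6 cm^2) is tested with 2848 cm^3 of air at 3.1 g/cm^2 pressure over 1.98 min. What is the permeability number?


Formula: Permeability Number P = (V * H) / (p * A * t)
Numerator: V * H = 2848 * 12.2 = 34745.6
Denominator: p * A * t = 3.1 * 23.6 * 1.98 = 144.8568
P = 34745.6 / 144.8568 = 239.8617


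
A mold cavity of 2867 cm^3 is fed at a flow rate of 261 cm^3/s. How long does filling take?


Formula: t_fill = V_mold / Q_flow
t = 2867 cm^3 / 261 cm^3/s = 10.9847 s

Final answer: 10.9847 s


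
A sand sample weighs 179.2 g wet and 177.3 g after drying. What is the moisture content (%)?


Formula: MC = (W_wet - W_dry) / W_wet * 100
Water mass = 179.2 - 177.3 = 1.9 g
MC = 1.9 / 179.2 * 100 = 1.0603%

1.0603%


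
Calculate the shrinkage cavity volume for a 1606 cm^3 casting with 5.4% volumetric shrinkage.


Formula: V_shrink = V_casting * shrinkage_pct / 100
V_shrink = 1606 cm^3 * 5.4 / 100 = 86.7240 cm^3

Final answer: 86.7240 cm^3


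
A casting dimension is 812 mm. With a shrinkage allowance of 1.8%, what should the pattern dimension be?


Formula: L_pattern = L_casting * (1 + shrinkage_rate/100)
Shrinkage factor = 1 + 1.8/100 = 1.018
L_pattern = 812 mm * 1.018 = 826.6160 mm

Answer: 826.6160 mm


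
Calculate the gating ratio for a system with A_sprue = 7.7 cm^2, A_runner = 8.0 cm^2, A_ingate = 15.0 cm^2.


Sprue:Runner:Ingate = 1 : 8.0/7.7 : 15.0/7.7 = 1:1.04:1.95

1:1.04:1.95


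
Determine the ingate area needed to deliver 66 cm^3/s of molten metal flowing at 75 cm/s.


Formula: A_ingate = Q / v  (continuity equation)
A = 66 cm^3/s / 75 cm/s = 0.8800 cm^2

Final answer: 0.8800 cm^2


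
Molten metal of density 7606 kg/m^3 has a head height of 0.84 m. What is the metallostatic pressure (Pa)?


Formula: P = rho * g * h
rho * g = 7606 * 9.81 = 74614.86 N/m^3
P = 74614.86 * 0.84 = 62676.4824 Pa

Final answer: 62676.4824 Pa


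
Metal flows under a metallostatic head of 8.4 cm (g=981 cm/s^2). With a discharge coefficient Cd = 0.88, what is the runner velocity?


Formula: v = Cd * sqrt(2 * g * h)  (Torricelli with discharge coefficient)
2*g*h = 2 * 981 * 8.4 = 16480.8 cm^2/s^2
sqrt(16480.8) = 128.37757 cm/s
v = 0.88 * 128.37757 = 112.9723 cm/s

112.9723 cm/s


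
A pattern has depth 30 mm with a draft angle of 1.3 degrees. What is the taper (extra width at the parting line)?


Formula: taper = depth * tan(draft_angle)
tan(1.3 deg) = 0.0226932
taper = 30 mm * 0.0226932 = 0.6808 mm

Answer: 0.6808 mm


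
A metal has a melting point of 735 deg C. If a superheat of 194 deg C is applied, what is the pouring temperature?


Formula: T_pour = T_melt + Superheat
T_pour = 735 + 194 = 929 deg C

Answer: 929 deg C


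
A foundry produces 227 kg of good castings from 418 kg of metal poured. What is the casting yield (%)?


Formula: Casting Yield = (W_good / W_total) * 100
Yield = (227 kg / 418 kg) * 100 = 54.3062%

54.3062%


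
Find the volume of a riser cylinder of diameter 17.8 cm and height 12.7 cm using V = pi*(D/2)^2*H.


Formula: V = pi * (D/2)^2 * H  (cylinder volume)
Radius = D/2 = 17.8/2 = 8.9 cm
V = pi * 8.9^2 * 12.7 = 3160.3385 cm^3


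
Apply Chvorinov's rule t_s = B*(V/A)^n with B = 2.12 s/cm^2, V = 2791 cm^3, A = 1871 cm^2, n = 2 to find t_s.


Formula: t_s = B * (V/A)^n  (Chvorinov's rule, n=2)
Modulus M = V/A = 2791/1871 = 1.491716 cm
M^2 = 1.491716^2 = 2.225217 cm^2
t_s = 2.12 * 2.225217 = 4.7175 s


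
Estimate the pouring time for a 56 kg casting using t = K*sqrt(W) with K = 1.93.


Formula: t = K * sqrt(W)
sqrt(W) = sqrt(56) = 7.48331
t = 1.93 * 7.48331 = 14.4428 s

Answer: 14.4428 s


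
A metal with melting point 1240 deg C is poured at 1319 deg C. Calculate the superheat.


Formula: Superheat = T_pour - T_melt
Superheat = 1319 - 1240 = 79 deg C

79 deg C


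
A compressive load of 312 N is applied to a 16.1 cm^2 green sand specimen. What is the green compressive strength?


Formula: Compressive Strength = Force / Area
Strength = 312 N / 16.1 cm^2 = 19.3789 N/cm^2

Answer: 19.3789 N/cm^2


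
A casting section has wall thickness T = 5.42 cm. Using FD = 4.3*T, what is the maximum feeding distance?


Formula: FD = 4.3 * T  (riser feeding-distance rule)
FD = 4.3 * 5.42 cm = 23.3060 cm

Answer: 23.3060 cm


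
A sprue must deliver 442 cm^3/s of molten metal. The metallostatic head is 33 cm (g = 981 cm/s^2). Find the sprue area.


Formula: v = sqrt(2*g*h), A = Q/v
Velocity: v = sqrt(2 * 981 * 33) = sqrt(64746) = 254.4524 cm/s
Sprue area: A = Q / v = 442 / 254.4524 = 1.7371 cm^2

Final answer: 1.7371 cm^2


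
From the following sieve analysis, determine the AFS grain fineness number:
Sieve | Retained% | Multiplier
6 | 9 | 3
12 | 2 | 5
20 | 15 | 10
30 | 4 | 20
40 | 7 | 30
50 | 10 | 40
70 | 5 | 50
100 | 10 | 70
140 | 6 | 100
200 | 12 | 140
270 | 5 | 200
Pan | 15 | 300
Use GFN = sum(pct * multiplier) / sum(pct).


Formula: GFN = sum(pct * multiplier) / sum(pct)
sum(pct * multiplier) = 9607
sum(pct) = 100
GFN = 9607 / 100 = 96.07


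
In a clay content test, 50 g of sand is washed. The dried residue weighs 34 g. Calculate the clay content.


Formula: Clay% = (W_total - W_washed) / W_total * 100
Clay mass = 50 - 34 = 16 g
Clay% = 16 / 50 * 100 = 32.0000%

Final answer: 32.0000%


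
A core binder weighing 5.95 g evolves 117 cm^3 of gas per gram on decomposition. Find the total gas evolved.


Formula: V_gas = W_binder * gas_evolution_rate
V = 5.95 g * 117 cm^3/g = 696.1500 cm^3

696.1500 cm^3


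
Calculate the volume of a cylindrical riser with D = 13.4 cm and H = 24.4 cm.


Formula: V = pi * (D/2)^2 * H  (cylinder volume)
Radius = D/2 = 13.4/2 = 6.7 cm
V = pi * 6.7^2 * 24.4 = 3441.0367 cm^3

Final answer: 3441.0367 cm^3


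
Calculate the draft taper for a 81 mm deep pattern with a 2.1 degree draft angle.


Formula: taper = depth * tan(draft_angle)
tan(2.1 deg) = 0.0366683
taper = 81 mm * 0.0366683 = 2.9701 mm

Final answer: 2.9701 mm


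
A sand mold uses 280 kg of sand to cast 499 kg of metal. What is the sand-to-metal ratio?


Formula: Sand-to-Metal Ratio = W_sand / W_metal
Ratio = 280 kg / 499 kg = 0.5611

Answer: 0.5611


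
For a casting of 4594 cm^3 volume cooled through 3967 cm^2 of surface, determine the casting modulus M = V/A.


Formula: Casting Modulus M = V / A
M = 4594 cm^3 / 3967 cm^2 = 1.1581 cm


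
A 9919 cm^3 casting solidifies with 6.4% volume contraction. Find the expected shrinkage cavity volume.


Formula: V_shrink = V_casting * shrinkage_pct / 100
V_shrink = 9919 cm^3 * 6.4 / 100 = 634.8160 cm^3

Final answer: 634.8160 cm^3


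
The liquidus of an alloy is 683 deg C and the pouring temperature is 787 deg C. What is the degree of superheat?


Formula: Superheat = T_pour - T_melt
Superheat = 787 - 683 = 104 deg C

Answer: 104 deg C


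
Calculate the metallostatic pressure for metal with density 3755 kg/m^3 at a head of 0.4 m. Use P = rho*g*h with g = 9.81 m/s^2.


Formula: P = rho * g * h
rho * g = 3755 * 9.81 = 36836.55 N/m^3
P = 36836.55 * 0.4 = 14734.6200 Pa

Final answer: 14734.6200 Pa


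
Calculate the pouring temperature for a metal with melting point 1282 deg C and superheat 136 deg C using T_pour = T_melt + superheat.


Formula: T_pour = T_melt + Superheat
T_pour = 1282 + 136 = 1418 deg C


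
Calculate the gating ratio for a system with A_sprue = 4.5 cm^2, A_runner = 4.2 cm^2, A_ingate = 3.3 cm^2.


Sprue:Runner:Ingate = 1 : 4.2/4.5 : 3.3/4.5 = 1:0.93:0.73

1:0.93:0.73


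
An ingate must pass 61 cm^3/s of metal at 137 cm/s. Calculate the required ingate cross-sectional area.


Formula: A_ingate = Q / v  (continuity equation)
A = 61 cm^3/s / 137 cm/s = 0.4453 cm^2

0.4453 cm^2


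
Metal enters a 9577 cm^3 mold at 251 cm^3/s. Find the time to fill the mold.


Formula: t_fill = V_mold / Q_flow
t = 9577 cm^3 / 251 cm^3/s = 38.1554 s

Final answer: 38.1554 s


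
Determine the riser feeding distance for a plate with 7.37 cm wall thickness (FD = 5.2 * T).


Formula: FD = 5.2 * T  (riser feeding-distance rule)
FD = 5.2 * 7.37 cm = 38.3240 cm

Answer: 38.3240 cm


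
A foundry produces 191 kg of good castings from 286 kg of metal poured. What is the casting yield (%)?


Formula: Casting Yield = (W_good / W_total) * 100
Yield = (191 kg / 286 kg) * 100 = 66.7832%

66.7832%


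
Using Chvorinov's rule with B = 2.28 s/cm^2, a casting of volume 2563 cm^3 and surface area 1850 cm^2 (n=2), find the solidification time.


Formula: t_s = B * (V/A)^n  (Chvorinov's rule, n=2)
Modulus M = V/A = 2563/1850 = 1.385405 cm
M^2 = 1.385405^2 = 1.919347 cm^2
t_s = 2.28 * 1.919347 = 4.3761 s

Final answer: 4.3761 s


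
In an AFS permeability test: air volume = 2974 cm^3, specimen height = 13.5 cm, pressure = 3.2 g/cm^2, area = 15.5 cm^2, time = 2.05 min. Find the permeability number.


Formula: Permeability Number P = (V * H) / (p * A * t)
Numerator: V * H = 2974 * 13.5 = 40149.0
Denominator: p * A * t = 3.2 * 15.5 * 2.05 = 101.68
P = 40149.0 / 101.68 = 394.8564

394.8564


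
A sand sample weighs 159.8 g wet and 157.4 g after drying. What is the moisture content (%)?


Formula: MC = (W_wet - W_dry) / W_wet * 100
Water mass = 159.8 - 157.4 = 2.4 g
MC = 2.4 / 159.8 * 100 = 1.5019%


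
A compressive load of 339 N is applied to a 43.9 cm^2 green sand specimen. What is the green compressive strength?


Formula: Compressive Strength = Force / Area
Strength = 339 N / 43.9 cm^2 = 7.7221 N/cm^2

7.7221 N/cm^2


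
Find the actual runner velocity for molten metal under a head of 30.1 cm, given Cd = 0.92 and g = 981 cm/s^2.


Formula: v = Cd * sqrt(2 * g * h)  (Torricelli with discharge coefficient)
2*g*h = 2 * 981 * 30.1 = 59056.2 cm^2/s^2
sqrt(59056.2) = 243.01481 cm/s
v = 0.92 * 243.01481 = 223.5736 cm/s

Answer: 223.5736 cm/s


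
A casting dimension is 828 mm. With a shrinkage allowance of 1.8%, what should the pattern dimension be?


Formula: L_pattern = L_casting * (1 + shrinkage_rate/100)
Shrinkage factor = 1 + 1.8/100 = 1.018
L_pattern = 828 mm * 1.018 = 842.9040 mm

Answer: 842.9040 mm


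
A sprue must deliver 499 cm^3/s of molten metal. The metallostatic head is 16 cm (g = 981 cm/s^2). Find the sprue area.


Formula: v = sqrt(2*g*h), A = Q/v
Velocity: v = sqrt(2 * 981 * 16) = sqrt(31392) = 177.1779 cm/s
Sprue area: A = Q / v = 499 / 177.1779 = 2.8164 cm^2

Final answer: 2.8164 cm^2


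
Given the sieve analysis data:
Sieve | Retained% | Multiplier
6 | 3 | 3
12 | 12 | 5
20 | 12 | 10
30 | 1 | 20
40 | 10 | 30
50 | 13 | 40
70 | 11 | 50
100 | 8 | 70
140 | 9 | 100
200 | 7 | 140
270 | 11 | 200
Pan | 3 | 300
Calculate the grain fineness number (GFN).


Formula: GFN = sum(pct * multiplier) / sum(pct)
sum(pct * multiplier) = 7119
sum(pct) = 100
GFN = 7119 / 100 = 71.19


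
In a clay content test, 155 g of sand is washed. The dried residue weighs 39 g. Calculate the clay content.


Formula: Clay% = (W_total - W_washed) / W_total * 100
Clay mass = 155 - 39 = 116 g
Clay% = 116 / 155 * 100 = 74.8387%

Answer: 74.8387%


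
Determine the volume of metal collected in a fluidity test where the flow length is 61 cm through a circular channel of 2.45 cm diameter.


Formula: V = pi * (d/2)^2 * L  (cylinder volume)
Radius = 2.45/2 = 1.225 cm
V = pi * 1.225^2 * 61 = 287.5755 cm^3


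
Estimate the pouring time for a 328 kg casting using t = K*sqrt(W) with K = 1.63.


Formula: t = K * sqrt(W)
sqrt(W) = sqrt(328) = 18.11077
t = 1.63 * 18.11077 = 29.5206 s

Final answer: 29.5206 s


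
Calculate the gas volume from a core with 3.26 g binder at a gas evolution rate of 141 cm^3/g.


Formula: V_gas = W_binder * gas_evolution_rate
V = 3.26 g * 141 cm^3/g = 459.6600 cm^3

Final answer: 459.6600 cm^3


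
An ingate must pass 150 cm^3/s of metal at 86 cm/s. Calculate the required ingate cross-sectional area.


Formula: A_ingate = Q / v  (continuity equation)
A = 150 cm^3/s / 86 cm/s = 1.7442 cm^2


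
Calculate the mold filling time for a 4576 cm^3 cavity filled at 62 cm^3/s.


Formula: t_fill = V_mold / Q_flow
t = 4576 cm^3 / 62 cm^3/s = 73.8065 s

Answer: 73.8065 s


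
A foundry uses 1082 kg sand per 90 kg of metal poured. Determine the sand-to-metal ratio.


Formula: Sand-to-Metal Ratio = W_sand / W_metal
Ratio = 1082 kg / 90 kg = 12.0222


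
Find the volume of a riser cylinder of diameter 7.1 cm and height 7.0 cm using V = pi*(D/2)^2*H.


Formula: V = pi * (D/2)^2 * H  (cylinder volume)
Radius = D/2 = 7.1/2 = 3.55 cm
V = pi * 3.55^2 * 7.0 = 277.1434 cm^3

Final answer: 277.1434 cm^3


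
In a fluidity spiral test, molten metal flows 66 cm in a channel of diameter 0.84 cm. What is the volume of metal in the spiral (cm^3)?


Formula: V = pi * (d/2)^2 * L  (cylinder volume)
Radius = 0.84/2 = 0.42 cm
V = pi * 0.42^2 * 66 = 36.5757 cm^3

Final answer: 36.5757 cm^3


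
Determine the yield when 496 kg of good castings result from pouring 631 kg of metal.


Formula: Casting Yield = (W_good / W_total) * 100
Yield = (496 kg / 631 kg) * 100 = 78.6054%

Final answer: 78.6054%
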